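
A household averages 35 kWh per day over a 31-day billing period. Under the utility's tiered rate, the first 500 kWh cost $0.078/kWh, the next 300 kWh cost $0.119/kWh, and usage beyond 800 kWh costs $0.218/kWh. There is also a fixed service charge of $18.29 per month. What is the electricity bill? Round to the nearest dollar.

$155

Usage = 35 kWh/day × 31 days = 1085 kWh
First 500 kWh × $0.078 = $39.00
Next 300 kWh × $0.119 = $35.70
Remaining 285 kWh × $0.218 = $62.13
Energy charge = $136.83; + service $18.29 = $155.12 ≈ $155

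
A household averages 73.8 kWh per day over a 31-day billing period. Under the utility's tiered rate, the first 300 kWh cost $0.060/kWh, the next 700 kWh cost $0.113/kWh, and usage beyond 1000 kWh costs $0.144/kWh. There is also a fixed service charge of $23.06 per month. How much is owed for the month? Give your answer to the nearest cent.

Usage = 73.8 kWh/day × 31 days = 2287.8 kWh
First 300 kWh × $0.060 = $18.00
Next 700 kWh × $0.113 = $79.10
Remaining 1287.8 kWh × $0.144 = $185.44
Energy charge = $282.54; + service $23.06 = $305.60

$305.60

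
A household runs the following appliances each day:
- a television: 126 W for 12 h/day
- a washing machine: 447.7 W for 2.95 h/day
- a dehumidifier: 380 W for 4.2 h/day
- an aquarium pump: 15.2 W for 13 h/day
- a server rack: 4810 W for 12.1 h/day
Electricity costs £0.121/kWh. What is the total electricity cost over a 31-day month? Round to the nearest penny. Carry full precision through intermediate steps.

£235.67

television: 126 W × 12 h × 31 d = 46,872 Wh = 46.87 kWh
washing machine: 447.7 W × 2.95 h × 31 d = 40,942 Wh = 40.94 kWh
dehumidifier: 380 W × 4.2 h × 31 d = 49,476 Wh = 49.48 kWh
aquarium pump: 15.2 W × 13 h × 31 d = 6,126 Wh = 6.126 kWh
server rack: 4810 W × 12.1 h × 31 d = 1,804,231 Wh = 1,804 kWh
Total energy = 46.87 + 40.94 + 49.48 + 6.126 + 1,804 = 1,948 kWh
Cost = 1,948 kWh × £0.121 = £235.67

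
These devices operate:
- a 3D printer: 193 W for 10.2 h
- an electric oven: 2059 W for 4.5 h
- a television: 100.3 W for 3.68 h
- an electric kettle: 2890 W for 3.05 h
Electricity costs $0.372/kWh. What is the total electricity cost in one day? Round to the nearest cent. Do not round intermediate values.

3D printer: 193 W × 10.2 h = 1,969 Wh = 1.969 kWh
electric oven: 2059 W × 4.5 h = 9,266 Wh = 9.265 kWh
television: 100.3 W × 3.68 h = 369 Wh = 0.3691 kWh
electric kettle: 2890 W × 3.05 h = 8,814 Wh = 8.815 kWh
Total energy = 1.969 + 9.265 + 0.3691 + 8.815 = 20.42 kWh
Cost = 20.42 kWh × $0.372 = $7.60

$7.60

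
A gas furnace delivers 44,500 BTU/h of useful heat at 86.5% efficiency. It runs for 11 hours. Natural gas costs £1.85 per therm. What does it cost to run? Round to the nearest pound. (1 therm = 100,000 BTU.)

Heat delivered = 44,500 BTU/h × 11 h = 489,500 BTU
Gas input = 489,500 / 0.865 = 565,896 BTU
= 565,896 / 100,000 = 5.659 therm
Cost = 5.659 × £1.85/therm = £10.47 ≈ £10

£10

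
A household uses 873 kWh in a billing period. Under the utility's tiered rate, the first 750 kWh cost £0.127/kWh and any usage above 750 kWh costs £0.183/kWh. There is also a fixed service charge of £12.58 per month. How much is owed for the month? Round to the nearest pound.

£130

First 750 kWh × £0.127 = £95.25
Remaining 123 kWh × £0.183 = £22.51
Energy charge = £117.76; + service £12.58 = £130.34 ≈ £130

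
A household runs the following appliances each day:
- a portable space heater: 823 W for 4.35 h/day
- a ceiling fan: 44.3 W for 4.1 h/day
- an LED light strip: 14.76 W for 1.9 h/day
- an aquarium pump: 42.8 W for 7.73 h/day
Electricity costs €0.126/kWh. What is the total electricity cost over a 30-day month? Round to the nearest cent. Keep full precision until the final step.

€15.58

portable space heater: 823 W × 4.35 h × 30 d = 107,401 Wh = 107.4 kWh
ceiling fan: 44.3 W × 4.1 h × 30 d = 5,449 Wh = 5.449 kWh
LED light strip: 14.76 W × 1.9 h × 30 d = 841 Wh = 0.8413 kWh
aquarium pump: 42.8 W × 7.73 h × 30 d = 9,925 Wh = 9.925 kWh
Total energy = 107.4 + 5.449 + 0.8413 + 9.925 = 123.6 kWh
Cost = 123.6 kWh × €0.126 = €15.58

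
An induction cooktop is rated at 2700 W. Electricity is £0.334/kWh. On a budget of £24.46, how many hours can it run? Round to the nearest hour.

Energy budget = £24.46 / £0.334 per kWh = 73.23 kWh = 73,234 Wh
Runtime = 73,234 Wh / 2700 W = 27.12 h

27 h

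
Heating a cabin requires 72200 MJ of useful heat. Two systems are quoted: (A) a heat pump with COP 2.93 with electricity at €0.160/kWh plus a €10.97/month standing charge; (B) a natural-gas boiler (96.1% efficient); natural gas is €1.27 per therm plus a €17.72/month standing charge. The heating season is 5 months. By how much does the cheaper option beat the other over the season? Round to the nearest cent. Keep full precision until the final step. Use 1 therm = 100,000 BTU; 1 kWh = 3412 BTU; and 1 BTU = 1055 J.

Heat load = 72200 MJ = 72,200,000,000 J / 1055 = 68,436,019 BTU
Gas: input = 68,436,019 / 0.961 = 71,213,339 BTU = 712.1 therm → 712.1 × €1.27 = €904.41; + 5 × €17.72 standing = €993.01
Heat pump: 68,436,019 BTU / 3412 = 20,060 kWh heat; / 2.93 = 6,846 kWh in → × €0.160 = €1,095.29; + 5 × €10.97 standing = €1,150.14
Difference = |€993.01 − €1,150.14| = €157.13

€157.13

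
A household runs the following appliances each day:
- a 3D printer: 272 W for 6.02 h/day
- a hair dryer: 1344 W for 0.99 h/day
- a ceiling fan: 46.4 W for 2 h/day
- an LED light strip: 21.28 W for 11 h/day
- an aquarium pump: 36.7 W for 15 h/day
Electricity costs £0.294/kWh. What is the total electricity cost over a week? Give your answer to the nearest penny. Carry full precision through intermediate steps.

3D printer: 272 W × 6.02 h × 7 d = 11,462 Wh = 11.46 kWh
hair dryer: 1344 W × 0.99 h × 7 d = 9,314 Wh = 9.314 kWh
ceiling fan: 46.4 W × 2 h × 7 d = 650 Wh = 0.6496 kWh
LED light strip: 21.28 W × 11 h × 7 d = 1,639 Wh = 1.639 kWh
aquarium pump: 36.7 W × 15 h × 7 d = 3,854 Wh = 3.853 kWh
Total energy = 11.46 + 9.314 + 0.6496 + 1.639 + 3.853 = 26.92 kWh
Cost = 26.92 kWh × £0.294 = £7.91

£7.91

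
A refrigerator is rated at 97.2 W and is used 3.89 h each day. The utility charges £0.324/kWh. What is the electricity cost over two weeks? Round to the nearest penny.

£1.72

Energy = 97.2 W × 3.89 h/day × 14 days = 5,294 Wh = 5.294 kWh
Cost = 5.294 kWh × £0.324/kWh = £1.72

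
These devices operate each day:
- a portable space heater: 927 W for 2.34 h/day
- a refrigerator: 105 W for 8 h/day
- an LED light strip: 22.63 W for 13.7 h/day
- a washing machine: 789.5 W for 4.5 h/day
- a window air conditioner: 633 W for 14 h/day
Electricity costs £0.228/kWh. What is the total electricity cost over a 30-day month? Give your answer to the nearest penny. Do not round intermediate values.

£107.62

portable space heater: 927 W × 2.34 h × 30 d = 65,075 Wh = 65.08 kWh
refrigerator: 105 W × 8 h × 30 d = 25,200 Wh = 25.2 kWh
LED light strip: 22.63 W × 13.7 h × 30 d = 9,301 Wh = 9.301 kWh
washing machine: 789.5 W × 4.5 h × 30 d = 106,582 Wh = 106.6 kWh
window air conditioner: 633 W × 14 h × 30 d = 265,860 Wh = 265.9 kWh
Total energy = 65.08 + 25.2 + 9.301 + 106.6 + 265.9 = 472 kWh
Cost = 472 kWh × £0.228 = £107.62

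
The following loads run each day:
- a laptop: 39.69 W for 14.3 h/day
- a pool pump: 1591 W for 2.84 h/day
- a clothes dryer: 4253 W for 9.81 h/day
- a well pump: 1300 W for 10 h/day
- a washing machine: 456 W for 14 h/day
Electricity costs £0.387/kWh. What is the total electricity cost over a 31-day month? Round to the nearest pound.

£794

laptop: 39.69 W × 14.3 h × 31 d = 17,595 Wh = 17.59 kWh
pool pump: 1591 W × 2.84 h × 31 d = 140,072 Wh = 140.1 kWh
clothes dryer: 4253 W × 9.81 h × 31 d = 1,293,380 Wh = 1,293 kWh
well pump: 1300 W × 10 h × 31 d = 403,000 Wh = 403 kWh
washing machine: 456 W × 14 h × 31 d = 197,904 Wh = 197.9 kWh
Total energy = 17.59 + 140.1 + 1,293 + 403 + 197.9 = 2,052 kWh
Cost = 2,052 kWh × £0.387 = £794.10 ≈ £794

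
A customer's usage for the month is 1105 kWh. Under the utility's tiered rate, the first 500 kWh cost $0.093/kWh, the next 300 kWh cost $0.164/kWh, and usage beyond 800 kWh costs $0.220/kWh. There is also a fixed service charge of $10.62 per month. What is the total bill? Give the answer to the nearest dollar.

$173

First 500 kWh × $0.093 = $46.50
Next 300 kWh × $0.164 = $49.20
Remaining 305 kWh × $0.220 = $67.10
Energy charge = $162.80; + service $10.62 = $173.42 ≈ $173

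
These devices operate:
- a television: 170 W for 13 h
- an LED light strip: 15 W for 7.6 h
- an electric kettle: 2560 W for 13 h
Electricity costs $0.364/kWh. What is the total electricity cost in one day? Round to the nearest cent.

television: 170 W × 13 h = 2,210 Wh = 2.21 kWh
LED light strip: 15 W × 7.6 h = 114 Wh = 0.114 kWh
electric kettle: 2560 W × 13 h = 33,280 Wh = 33.28 kWh
Total energy = 2.21 + 0.114 + 33.28 = 35.6 kWh
Cost = 35.6 kWh × $0.364 = $12.96

$12.96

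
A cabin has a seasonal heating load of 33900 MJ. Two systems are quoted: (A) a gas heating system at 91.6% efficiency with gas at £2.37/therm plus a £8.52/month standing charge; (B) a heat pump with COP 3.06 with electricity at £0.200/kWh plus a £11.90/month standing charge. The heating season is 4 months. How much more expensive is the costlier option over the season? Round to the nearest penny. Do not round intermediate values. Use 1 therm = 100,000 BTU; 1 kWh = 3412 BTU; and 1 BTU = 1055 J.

£202.33

Heat load = 33900 MJ = 33,900,000,000 J / 1055 = 32,132,701 BTU
Gas: input = 32,132,701 / 0.916 = 35,079,368 BTU = 350.8 therm → 350.8 × £2.37 = £831.38; + 4 × £8.52 standing = £865.46
Heat pump: 32,132,701 BTU / 3412 = 9,418 kWh heat; / 3.06 = 3,078 kWh in → × £0.200 = £615.53; + 4 × £11.90 standing = £663.13
Difference = |£865.46 − £663.13| = £202.33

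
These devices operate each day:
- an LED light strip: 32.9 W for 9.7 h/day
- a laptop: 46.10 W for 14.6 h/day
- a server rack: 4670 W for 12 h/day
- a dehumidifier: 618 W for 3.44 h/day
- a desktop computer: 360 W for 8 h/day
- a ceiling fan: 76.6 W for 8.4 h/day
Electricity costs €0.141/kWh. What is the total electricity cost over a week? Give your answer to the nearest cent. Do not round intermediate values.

LED light strip: 32.9 W × 9.7 h × 7 d = 2,234 Wh = 2.234 kWh
laptop: 46.10 W × 14.6 h × 7 d = 4,711 Wh = 4.711 kWh
server rack: 4670 W × 12 h × 7 d = 392,280 Wh = 392.3 kWh
dehumidifier: 618 W × 3.44 h × 7 d = 14,881 Wh = 14.88 kWh
desktop computer: 360 W × 8 h × 7 d = 20,160 Wh = 20.16 kWh
ceiling fan: 76.6 W × 8.4 h × 7 d = 4,504 Wh = 4.504 kWh
Total energy = 2.234 + 4.711 + 392.3 + 14.88 + 20.16 + 4.504 = 438.8 kWh
Cost = 438.8 kWh × €0.141 = €61.87

€61.87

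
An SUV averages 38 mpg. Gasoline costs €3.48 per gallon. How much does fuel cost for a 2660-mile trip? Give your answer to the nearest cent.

Fuel = 2660 mi / 38 mpg = 70 gal
Cost = 70 gal × €3.48/gal = €243.60

€243.60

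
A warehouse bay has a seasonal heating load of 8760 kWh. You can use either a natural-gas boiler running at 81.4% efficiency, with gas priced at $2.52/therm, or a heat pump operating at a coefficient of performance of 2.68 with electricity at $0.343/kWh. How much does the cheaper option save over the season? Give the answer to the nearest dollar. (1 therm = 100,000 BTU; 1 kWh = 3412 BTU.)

Heat load = 8760 kWh × 3412 = 29,889,120 BTU
Gas: input = 29,889,120 / 0.814 = 36,718,821 BTU = 367.2 therm → 367.2 × $2.52 = $925.31
Heat pump: 29,889,120 BTU / 3412 = 8,760 kWh heat; / 2.68 = 3,269 kWh in → × $0.343 = $1,121.15
Difference = |$925.31 − $1,121.15| = $195.83 ≈ $196

$196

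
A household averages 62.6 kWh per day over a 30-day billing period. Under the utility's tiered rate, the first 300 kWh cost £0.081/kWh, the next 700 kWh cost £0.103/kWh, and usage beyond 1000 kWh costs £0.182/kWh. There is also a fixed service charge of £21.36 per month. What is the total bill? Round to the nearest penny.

£277.56

Usage = 62.6 kWh/day × 30 days = 1878 kWh
First 300 kWh × £0.081 = £24.30
Next 700 kWh × £0.103 = £72.10
Remaining 878 kWh × £0.182 = £159.80
Energy charge = £256.20; + service £21.36 = £277.56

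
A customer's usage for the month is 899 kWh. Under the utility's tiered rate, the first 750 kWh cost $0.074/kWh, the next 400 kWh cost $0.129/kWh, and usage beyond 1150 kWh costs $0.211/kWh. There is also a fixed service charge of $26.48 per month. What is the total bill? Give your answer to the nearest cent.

$101.20

First 750 kWh × $0.074 = $55.50
Next 149 kWh × $0.129 = $19.22
Remaining tier: 0 kWh (not reached)
Energy charge = $74.72; + service $26.48 = $101.20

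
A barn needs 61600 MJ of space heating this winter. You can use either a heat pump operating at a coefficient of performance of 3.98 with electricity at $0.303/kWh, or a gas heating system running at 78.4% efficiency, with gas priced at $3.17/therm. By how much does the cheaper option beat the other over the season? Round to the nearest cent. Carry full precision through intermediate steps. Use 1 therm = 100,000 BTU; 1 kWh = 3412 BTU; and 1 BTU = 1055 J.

$1058.06

Heat load = 61600 MJ = 61,600,000,000 J / 1055 = 58,388,626 BTU
Gas: input = 58,388,626 / 0.784 = 74,475,288 BTU = 744.8 therm → 744.8 × $3.17 = $2,360.87
Heat pump: 58,388,626 BTU / 3412 = 17,110 kWh heat; / 3.98 = 4,300 kWh in → × $0.303 = $1,302.80
Difference = |$2,360.87 − $1,302.80| = $1,058.06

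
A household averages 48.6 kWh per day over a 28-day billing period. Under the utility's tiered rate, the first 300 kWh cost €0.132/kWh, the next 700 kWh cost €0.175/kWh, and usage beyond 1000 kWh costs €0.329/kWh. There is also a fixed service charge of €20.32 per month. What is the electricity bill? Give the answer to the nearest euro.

€301

Usage = 48.6 kWh/day × 28 days = 1360.8 kWh
First 300 kWh × €0.132 = €39.60
Next 700 kWh × €0.175 = €122.50
Remaining 360.8 kWh × €0.329 = €118.70
Energy charge = €280.80; + service €20.32 = €301.12 ≈ €301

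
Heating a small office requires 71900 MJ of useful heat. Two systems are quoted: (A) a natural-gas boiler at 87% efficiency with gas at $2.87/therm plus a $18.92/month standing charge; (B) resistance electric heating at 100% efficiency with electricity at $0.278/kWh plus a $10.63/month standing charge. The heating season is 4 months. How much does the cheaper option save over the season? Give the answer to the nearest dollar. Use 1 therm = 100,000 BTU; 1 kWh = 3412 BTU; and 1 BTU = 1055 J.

Heat load = 71900 MJ = 71,900,000,000 J / 1055 = 68,151,659 BTU
Gas: input = 68,151,659 / 0.87 = 78,335,240 BTU = 783.4 therm → 783.4 × $2.87 = $2,248.22; + 4 × $18.92 standing = $2,323.90
Electric: 68,151,659 BTU / 3412 = 19,970 kWh → × $0.278 = $5,552.80; + 4 × $10.63 standing = $5,595.32
Difference = |$2,323.90 − $5,595.32| = $3,271.42 ≈ $3271

$3271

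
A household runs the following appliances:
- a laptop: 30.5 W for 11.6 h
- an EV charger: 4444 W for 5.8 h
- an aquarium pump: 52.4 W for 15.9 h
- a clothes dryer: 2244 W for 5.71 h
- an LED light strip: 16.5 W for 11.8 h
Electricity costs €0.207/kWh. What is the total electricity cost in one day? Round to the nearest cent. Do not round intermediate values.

€8.27

laptop: 30.5 W × 11.6 h = 354 Wh = 0.3538 kWh
EV charger: 4444 W × 5.8 h = 25,775 Wh = 25.78 kWh
aquarium pump: 52.4 W × 15.9 h = 833 Wh = 0.8332 kWh
clothes dryer: 2244 W × 5.71 h = 12,813 Wh = 12.81 kWh
LED light strip: 16.5 W × 11.8 h = 195 Wh = 0.1947 kWh
Total energy = 0.3538 + 25.78 + 0.8332 + 12.81 + 0.1947 = 39.97 kWh
Cost = 39.97 kWh × €0.207 = €8.27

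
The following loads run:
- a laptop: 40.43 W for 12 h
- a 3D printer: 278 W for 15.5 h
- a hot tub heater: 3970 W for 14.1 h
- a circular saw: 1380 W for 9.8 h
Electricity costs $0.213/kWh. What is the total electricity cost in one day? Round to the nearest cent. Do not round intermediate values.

$15.82

laptop: 40.43 W × 12 h = 485 Wh = 0.4852 kWh
3D printer: 278 W × 15.5 h = 4,309 Wh = 4.309 kWh
hot tub heater: 3970 W × 14.1 h = 55,977 Wh = 55.98 kWh
circular saw: 1380 W × 9.8 h = 13,524 Wh = 13.52 kWh
Total energy = 0.4852 + 4.309 + 55.98 + 13.52 = 74.3 kWh
Cost = 74.3 kWh × $0.213 = $15.82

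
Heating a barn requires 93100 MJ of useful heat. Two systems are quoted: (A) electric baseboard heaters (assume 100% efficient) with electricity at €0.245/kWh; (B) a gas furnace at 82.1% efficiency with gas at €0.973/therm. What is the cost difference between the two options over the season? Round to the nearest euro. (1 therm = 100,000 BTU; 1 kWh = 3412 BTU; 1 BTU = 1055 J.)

€5291

Heat load = 93100 MJ = 93,100,000,000 J / 1055 = 88,246,445 BTU
Gas: input = 88,246,445 / 0.821 = 107,486,535 BTU = 1,075 therm → 1,075 × €0.973 = €1,045.84
Electric: 88,246,445 BTU / 3412 = 25,860 kWh → × €0.245 = €6,336.57
Difference = |€1,045.84 − €6,336.57| = €5,290.73 ≈ €5291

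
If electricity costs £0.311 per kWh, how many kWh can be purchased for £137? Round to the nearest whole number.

441 kWh

£137 / £0.311 per kWh = 440.5 kWh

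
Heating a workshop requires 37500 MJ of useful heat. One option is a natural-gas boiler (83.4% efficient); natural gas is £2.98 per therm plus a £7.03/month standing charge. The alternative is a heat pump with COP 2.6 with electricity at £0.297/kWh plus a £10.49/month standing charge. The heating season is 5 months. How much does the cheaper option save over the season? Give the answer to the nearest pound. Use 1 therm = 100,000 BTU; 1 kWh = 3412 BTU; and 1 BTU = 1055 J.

Heat load = 37500 MJ = 37,500,000,000 J / 1055 = 35,545,024 BTU
Gas: input = 35,545,024 / 0.834 = 42,619,932 BTU = 426.2 therm → 426.2 × £2.98 = £1,270.07; + 5 × £7.03 standing = £1,305.22
Heat pump: 35,545,024 BTU / 3412 = 10,420 kWh heat; / 2.6 = 4,007 kWh in → × £0.297 = £1,190.02; + 5 × £10.49 standing = £1,242.47
Difference = |£1,305.22 − £1,242.47| = £62.76 ≈ £63

£63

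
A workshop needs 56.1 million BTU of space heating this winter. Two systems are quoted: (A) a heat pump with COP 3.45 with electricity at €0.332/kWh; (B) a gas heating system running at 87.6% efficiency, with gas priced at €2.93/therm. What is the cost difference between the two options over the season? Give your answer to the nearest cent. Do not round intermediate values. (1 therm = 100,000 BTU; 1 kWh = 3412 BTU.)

€294.16

Heat load = 56.1 × 10⁶ BTU = 56,100,000 BTU
Gas: input = 56,100,000 / 0.876 = 64,041,096 BTU = 640.4 therm → 640.4 × €2.93 = €1,876.40
Heat pump: 56,100,000 BTU / 3412 = 16,440 kWh heat; / 3.45 = 4,766 kWh in → × €0.332 = €1,582.24
Difference = |€1,876.40 − €1,582.24| = €294.16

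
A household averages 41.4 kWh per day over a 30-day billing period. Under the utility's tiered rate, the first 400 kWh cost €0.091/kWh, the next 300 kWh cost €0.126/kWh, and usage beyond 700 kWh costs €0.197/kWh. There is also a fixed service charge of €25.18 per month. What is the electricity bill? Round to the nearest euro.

€206

Usage = 41.4 kWh/day × 30 days = 1242 kWh
First 400 kWh × €0.091 = €36.40
Next 300 kWh × €0.126 = €37.80
Remaining 542 kWh × €0.197 = €106.77
Energy charge = €180.97; + service €25.18 = €206.15 ≈ €206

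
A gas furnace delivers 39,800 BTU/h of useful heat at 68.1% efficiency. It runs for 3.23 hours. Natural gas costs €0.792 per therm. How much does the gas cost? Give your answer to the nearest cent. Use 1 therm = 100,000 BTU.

Heat delivered = 39,800 BTU/h × 3.23 h = 128,554 BTU
Gas input = 128,554 / 0.681 = 188,772 BTU
= 188,772 / 100,000 = 1.888 therm
Cost = 1.888 × €0.792/therm = €1.50

€1.50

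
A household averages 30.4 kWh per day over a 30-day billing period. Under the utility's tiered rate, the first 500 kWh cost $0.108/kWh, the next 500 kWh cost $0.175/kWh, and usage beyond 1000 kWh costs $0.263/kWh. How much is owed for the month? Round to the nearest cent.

$126.10

Usage = 30.4 kWh/day × 30 days = 912 kWh
First 500 kWh × $0.108 = $54.00
Next 412 kWh × $0.175 = $72.10
Remaining tier: 0 kWh (not reached)
Total = $126.10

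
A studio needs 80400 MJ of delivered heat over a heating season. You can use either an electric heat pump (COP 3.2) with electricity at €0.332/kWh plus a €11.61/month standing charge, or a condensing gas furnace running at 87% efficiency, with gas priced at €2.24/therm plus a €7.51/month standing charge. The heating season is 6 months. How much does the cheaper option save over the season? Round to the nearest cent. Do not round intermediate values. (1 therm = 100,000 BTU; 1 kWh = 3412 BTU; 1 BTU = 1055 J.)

€379.75

Heat load = 80400 MJ = 80,400,000,000 J / 1055 = 76,208,531 BTU
Gas: input = 76,208,531 / 0.87 = 87,596,012 BTU = 876 therm → 876 × €2.24 = €1,962.15; + 6 × €7.51 standing = €2,007.21
Heat pump: 76,208,531 BTU / 3412 = 22,340 kWh heat; / 3.2 = 6,980 kWh in → × €0.332 = €2,317.30; + 6 × €11.61 standing = €2,386.96
Difference = |€2,007.21 − €2,386.96| = €379.75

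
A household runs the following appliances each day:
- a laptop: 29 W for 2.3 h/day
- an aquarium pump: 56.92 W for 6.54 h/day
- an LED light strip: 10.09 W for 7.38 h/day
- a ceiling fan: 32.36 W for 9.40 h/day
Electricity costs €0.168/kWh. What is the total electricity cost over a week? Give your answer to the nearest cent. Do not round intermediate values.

€0.96

laptop: 29 W × 2.3 h × 7 d = 467 Wh = 0.4669 kWh
aquarium pump: 56.92 W × 6.54 h × 7 d = 2,606 Wh = 2.606 kWh
LED light strip: 10.09 W × 7.38 h × 7 d = 521 Wh = 0.5212 kWh
ceiling fan: 32.36 W × 9.40 h × 7 d = 2,129 Wh = 2.129 kWh
Total energy = 0.4669 + 2.606 + 0.5212 + 2.129 = 5.723 kWh
Cost = 5.723 kWh × €0.168 = €0.96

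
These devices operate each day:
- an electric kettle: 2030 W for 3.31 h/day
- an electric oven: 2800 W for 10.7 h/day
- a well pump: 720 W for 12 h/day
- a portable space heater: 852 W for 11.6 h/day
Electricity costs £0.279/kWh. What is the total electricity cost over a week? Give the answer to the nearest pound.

electric kettle: 2030 W × 3.31 h × 7 d = 47,035 Wh = 47.04 kWh
electric oven: 2800 W × 10.7 h × 7 d = 209,720 Wh = 209.7 kWh
well pump: 720 W × 12 h × 7 d = 60,480 Wh = 60.48 kWh
portable space heater: 852 W × 11.6 h × 7 d = 69,182 Wh = 69.18 kWh
Total energy = 47.04 + 209.7 + 60.48 + 69.18 = 386.4 kWh
Cost = 386.4 kWh × £0.279 = £107.81 ≈ £108

£108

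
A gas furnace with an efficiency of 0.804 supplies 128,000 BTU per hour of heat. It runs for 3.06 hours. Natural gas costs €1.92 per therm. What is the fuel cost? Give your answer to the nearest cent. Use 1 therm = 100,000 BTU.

Heat delivered = 128,000 BTU/h × 3.06 h = 391,680 BTU
Gas input = 391,680 / 0.804 = 487,164 BTU
= 487,164 / 100,000 = 4.872 therm
Cost = 4.872 × €1.92/therm = €9.35

€9.35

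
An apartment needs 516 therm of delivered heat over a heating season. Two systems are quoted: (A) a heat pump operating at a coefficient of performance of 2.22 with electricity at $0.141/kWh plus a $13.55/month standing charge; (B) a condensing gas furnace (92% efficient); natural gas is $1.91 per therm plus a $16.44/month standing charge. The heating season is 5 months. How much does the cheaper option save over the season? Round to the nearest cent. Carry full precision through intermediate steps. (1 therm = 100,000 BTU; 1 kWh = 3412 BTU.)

$125.19

Heat load = 516 therm × 100,000 = 51,600,000 BTU
Gas: input = 51,600,000 / 0.92 = 56,086,957 BTU = 560.9 therm → 560.9 × $1.91 = $1,071.26; + 5 × $16.44 standing = $1,153.46
Heat pump: 51,600,000 BTU / 3412 = 15,120 kWh heat; / 2.22 = 6,812 kWh in → × $0.141 = $960.52; + 5 × $13.55 standing = $1,028.27
Difference = |$1,153.46 − $1,028.27| = $125.19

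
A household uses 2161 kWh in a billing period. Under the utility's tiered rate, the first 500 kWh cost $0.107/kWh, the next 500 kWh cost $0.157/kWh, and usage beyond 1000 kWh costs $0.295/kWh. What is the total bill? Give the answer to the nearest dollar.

$474

First 500 kWh × $0.107 = $53.50
Next 500 kWh × $0.157 = $78.50
Remaining 1161 kWh × $0.295 = $342.50
Total = $474.50 ≈ $474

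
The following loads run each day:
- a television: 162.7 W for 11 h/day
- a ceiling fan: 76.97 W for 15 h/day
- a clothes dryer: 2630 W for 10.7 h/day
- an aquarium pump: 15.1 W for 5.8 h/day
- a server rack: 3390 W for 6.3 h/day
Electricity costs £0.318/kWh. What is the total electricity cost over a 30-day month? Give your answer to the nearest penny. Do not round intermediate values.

television: 162.7 W × 11 h × 30 d = 53,691 Wh = 53.69 kWh
ceiling fan: 76.97 W × 15 h × 30 d = 34,636 Wh = 34.64 kWh
clothes dryer: 2630 W × 10.7 h × 30 d = 844,230 Wh = 844.2 kWh
aquarium pump: 15.1 W × 5.8 h × 30 d = 2,627 Wh = 2.627 kWh
server rack: 3390 W × 6.3 h × 30 d = 640,710 Wh = 640.7 kWh
Total energy = 53.69 + 34.64 + 844.2 + 2.627 + 640.7 = 1,576 kWh
Cost = 1,576 kWh × £0.318 = £501.13

£501.13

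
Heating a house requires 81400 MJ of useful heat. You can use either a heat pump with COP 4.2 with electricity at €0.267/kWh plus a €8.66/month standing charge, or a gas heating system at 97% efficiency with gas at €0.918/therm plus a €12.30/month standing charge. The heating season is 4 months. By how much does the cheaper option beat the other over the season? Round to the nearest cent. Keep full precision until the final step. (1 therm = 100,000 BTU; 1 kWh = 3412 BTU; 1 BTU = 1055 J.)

Heat load = 81400 MJ = 81,400,000,000 J / 1055 = 77,156,398 BTU
Gas: input = 77,156,398 / 0.97 = 79,542,678 BTU = 795.4 therm → 795.4 × €0.918 = €730.20; + 4 × €12.30 standing = €779.40
Heat pump: 77,156,398 BTU / 3412 = 22,610 kWh heat; / 4.2 = 5,384 kWh in → × €0.267 = €1,437.56; + 4 × €8.66 standing = €1,472.20
Difference = |€779.40 − €1,472.20| = €692.79

€692.79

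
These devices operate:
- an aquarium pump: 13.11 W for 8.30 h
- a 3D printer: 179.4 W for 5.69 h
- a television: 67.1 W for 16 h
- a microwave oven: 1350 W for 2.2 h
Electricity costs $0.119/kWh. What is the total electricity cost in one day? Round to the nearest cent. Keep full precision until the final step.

$0.62

aquarium pump: 13.11 W × 8.30 h = 109 Wh = 0.1088 kWh
3D printer: 179.4 W × 5.69 h = 1,021 Wh = 1.021 kWh
television: 67.1 W × 16 h = 1,074 Wh = 1.074 kWh
microwave oven: 1350 W × 2.2 h = 2,970 Wh = 2.97 kWh
Total energy = 0.1088 + 1.021 + 1.074 + 2.97 = 5.173 kWh
Cost = 5.173 kWh × $0.119 = $0.62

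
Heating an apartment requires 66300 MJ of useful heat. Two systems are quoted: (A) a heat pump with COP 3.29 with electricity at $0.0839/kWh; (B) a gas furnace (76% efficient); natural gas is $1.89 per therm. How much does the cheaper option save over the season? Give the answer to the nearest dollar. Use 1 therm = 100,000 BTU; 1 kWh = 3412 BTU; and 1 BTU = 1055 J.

Heat load = 66300 MJ = 66,300,000,000 J / 1055 = 62,843,602 BTU
Gas: input = 62,843,602 / 0.76 = 82,688,950 BTU = 826.9 therm → 826.9 × $1.89 = $1,562.82
Heat pump: 62,843,602 BTU / 3412 = 18,420 kWh heat; / 3.29 = 5,598 kWh in → × $0.0839 = $469.70
Difference = |$1,562.82 − $469.70| = $1,093.12 ≈ $1093

$1093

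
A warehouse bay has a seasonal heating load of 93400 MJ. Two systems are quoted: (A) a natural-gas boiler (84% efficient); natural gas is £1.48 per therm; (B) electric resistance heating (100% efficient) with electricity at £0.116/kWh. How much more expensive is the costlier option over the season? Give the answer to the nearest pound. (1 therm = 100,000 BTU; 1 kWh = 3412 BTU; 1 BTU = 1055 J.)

£1450

Heat load = 93400 MJ = 93,400,000,000 J / 1055 = 88,530,806 BTU
Gas: input = 88,530,806 / 0.84 = 105,393,816 BTU = 1,054 therm → 1,054 × £1.48 = £1,559.83
Electric: 88,530,806 BTU / 3412 = 25,950 kWh → × £0.116 = £3,009.84
Difference = |£1,559.83 − £3,009.84| = £1,450.01 ≈ £1450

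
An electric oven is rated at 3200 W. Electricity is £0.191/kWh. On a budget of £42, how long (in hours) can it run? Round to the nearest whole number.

Energy budget = £42 / £0.191 per kWh = 219.9 kWh = 219,895 Wh
Runtime = 219,895 Wh / 3200 W = 68.72 h

69 h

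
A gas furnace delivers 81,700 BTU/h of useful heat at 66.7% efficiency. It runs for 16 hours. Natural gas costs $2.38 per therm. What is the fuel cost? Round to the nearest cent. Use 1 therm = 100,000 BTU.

$46.64

Heat delivered = 81,700 BTU/h × 16 h = 1,307,200 BTU
Gas input = 1,307,200 / 0.667 = 1,959,820 BTU
= 1,959,820 / 100,000 = 19.6 therm
Cost = 19.6 × $2.38/therm = $46.64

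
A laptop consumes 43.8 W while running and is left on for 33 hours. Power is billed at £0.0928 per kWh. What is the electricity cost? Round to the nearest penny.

Energy = 43.8 W × 33 h = 1,445 Wh = 1.445 kWh
Cost = 1.445 kWh × £0.0928/kWh = £0.13

£0.13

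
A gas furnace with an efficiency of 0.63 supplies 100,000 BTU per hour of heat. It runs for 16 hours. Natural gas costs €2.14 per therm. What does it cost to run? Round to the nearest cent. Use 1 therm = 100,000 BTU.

€54.35

Heat delivered = 100,000 BTU/h × 16 h = 1,600,000 BTU
Gas input = 1,600,000 / 0.63 = 2,539,683 BTU
= 2,539,683 / 100,000 = 25.4 therm
Cost = 25.4 × €2.14/therm = €54.35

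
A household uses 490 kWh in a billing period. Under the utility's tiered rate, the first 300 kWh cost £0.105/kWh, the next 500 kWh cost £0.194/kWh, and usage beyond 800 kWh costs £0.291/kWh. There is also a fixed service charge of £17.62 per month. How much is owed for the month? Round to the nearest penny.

£85.98

First 300 kWh × £0.105 = £31.50
Next 190 kWh × £0.194 = £36.86
Remaining tier: 0 kWh (not reached)
Energy charge = £68.36; + service £17.62 = £85.98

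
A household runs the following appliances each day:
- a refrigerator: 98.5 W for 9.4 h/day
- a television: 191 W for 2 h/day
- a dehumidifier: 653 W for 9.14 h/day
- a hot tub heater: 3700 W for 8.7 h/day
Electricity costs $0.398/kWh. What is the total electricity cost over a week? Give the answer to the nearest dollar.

$110

refrigerator: 98.5 W × 9.4 h × 7 d = 6,481 Wh = 6.481 kWh
television: 191 W × 2 h × 7 d = 2,674 Wh = 2.674 kWh
dehumidifier: 653 W × 9.14 h × 7 d = 41,779 Wh = 41.78 kWh
hot tub heater: 3700 W × 8.7 h × 7 d = 225,330 Wh = 225.3 kWh
Total energy = 6.481 + 2.674 + 41.78 + 225.3 = 276.3 kWh
Cost = 276.3 kWh × $0.398 = $109.95 ≈ $110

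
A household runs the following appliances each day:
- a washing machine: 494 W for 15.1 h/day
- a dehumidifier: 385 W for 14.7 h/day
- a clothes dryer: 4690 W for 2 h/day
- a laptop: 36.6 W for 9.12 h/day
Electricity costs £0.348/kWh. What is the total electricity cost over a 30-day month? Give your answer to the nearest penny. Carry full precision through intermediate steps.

washing machine: 494 W × 15.1 h × 30 d = 223,782 Wh = 223.8 kWh
dehumidifier: 385 W × 14.7 h × 30 d = 169,785 Wh = 169.8 kWh
clothes dryer: 4690 W × 2 h × 30 d = 281,400 Wh = 281.4 kWh
laptop: 36.6 W × 9.12 h × 30 d = 10,014 Wh = 10.01 kWh
Total energy = 223.8 + 169.8 + 281.4 + 10.01 = 685 kWh
Cost = 685 kWh × £0.348 = £238.37

£238.37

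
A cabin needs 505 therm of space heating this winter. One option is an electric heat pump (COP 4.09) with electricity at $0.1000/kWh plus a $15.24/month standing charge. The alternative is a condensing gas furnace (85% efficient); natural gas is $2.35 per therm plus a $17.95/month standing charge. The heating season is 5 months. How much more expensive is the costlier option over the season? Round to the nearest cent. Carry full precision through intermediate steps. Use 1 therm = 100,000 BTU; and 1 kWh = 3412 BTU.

$1047.85

Heat load = 505 therm × 100,000 = 50,500,000 BTU
Gas: input = 50,500,000 / 0.85 = 59,411,765 BTU = 594.1 therm → 594.1 × $2.35 = $1,396.18; + 5 × $17.95 standing = $1,485.93
Heat pump: 50,500,000 BTU / 3412 = 14,800 kWh heat; / 4.09 = 3,619 kWh in → × $0.1000 = $361.88; + 5 × $15.24 standing = $438.08
Difference = |$1,485.93 − $438.08| = $1,047.85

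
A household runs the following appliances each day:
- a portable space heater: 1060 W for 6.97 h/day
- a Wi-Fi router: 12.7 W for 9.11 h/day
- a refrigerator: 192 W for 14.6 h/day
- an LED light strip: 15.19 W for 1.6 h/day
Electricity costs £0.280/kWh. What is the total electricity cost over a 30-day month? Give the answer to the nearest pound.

£87

portable space heater: 1060 W × 6.97 h × 30 d = 221,646 Wh = 221.6 kWh
Wi-Fi router: 12.7 W × 9.11 h × 30 d = 3,471 Wh = 3.471 kWh
refrigerator: 192 W × 14.6 h × 30 d = 84,096 Wh = 84.1 kWh
LED light strip: 15.19 W × 1.6 h × 30 d = 729 Wh = 0.7291 kWh
Total energy = 221.6 + 3.471 + 84.1 + 0.7291 = 309.9 kWh
Cost = 309.9 kWh × £0.280 = £86.78 ≈ £87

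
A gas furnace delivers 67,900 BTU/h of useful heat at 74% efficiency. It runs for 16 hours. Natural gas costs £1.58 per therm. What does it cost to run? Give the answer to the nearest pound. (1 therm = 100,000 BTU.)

£23

Heat delivered = 67,900 BTU/h × 16 h = 1,086,400 BTU
Gas input = 1,086,400 / 0.74 = 1,468,108 BTU
= 1,468,108 / 100,000 = 14.68 therm
Cost = 14.68 × £1.58/therm = £23.20 ≈ £23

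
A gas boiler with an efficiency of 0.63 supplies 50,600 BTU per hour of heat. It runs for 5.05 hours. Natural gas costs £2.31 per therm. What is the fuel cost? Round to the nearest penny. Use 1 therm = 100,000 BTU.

Heat delivered = 50,600 BTU/h × 5.05 h = 255,530 BTU
Gas input = 255,530 / 0.63 = 405,603 BTU
= 405,603 / 100,000 = 4.056 therm
Cost = 4.056 × £2.31/therm = £9.37

£9.37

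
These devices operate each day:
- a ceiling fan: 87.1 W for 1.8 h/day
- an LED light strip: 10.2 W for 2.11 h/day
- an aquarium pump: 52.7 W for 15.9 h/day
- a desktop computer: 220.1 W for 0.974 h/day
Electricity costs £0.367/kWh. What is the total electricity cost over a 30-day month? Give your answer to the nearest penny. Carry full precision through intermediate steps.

ceiling fan: 87.1 W × 1.8 h × 30 d = 4,703 Wh = 4.703 kWh
LED light strip: 10.2 W × 2.11 h × 30 d = 646 Wh = 0.6457 kWh
aquarium pump: 52.7 W × 15.9 h × 30 d = 25,138 Wh = 25.14 kWh
desktop computer: 220.1 W × 0.974 h × 30 d = 6,431 Wh = 6.431 kWh
Total energy = 4.703 + 0.6457 + 25.14 + 6.431 = 36.92 kWh
Cost = 36.92 kWh × £0.367 = £13.55

£13.55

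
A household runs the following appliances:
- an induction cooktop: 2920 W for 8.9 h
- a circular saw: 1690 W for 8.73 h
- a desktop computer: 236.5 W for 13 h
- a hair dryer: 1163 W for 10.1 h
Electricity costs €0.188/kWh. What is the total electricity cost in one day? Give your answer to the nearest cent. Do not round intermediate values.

induction cooktop: 2920 W × 8.9 h = 25,988 Wh = 25.99 kWh
circular saw: 1690 W × 8.73 h = 14,754 Wh = 14.75 kWh
desktop computer: 236.5 W × 13 h = 3,074 Wh = 3.075 kWh
hair dryer: 1163 W × 10.1 h = 11,746 Wh = 11.75 kWh
Total energy = 25.99 + 14.75 + 3.075 + 11.75 = 55.56 kWh
Cost = 55.56 kWh × €0.188 = €10.45

€10.45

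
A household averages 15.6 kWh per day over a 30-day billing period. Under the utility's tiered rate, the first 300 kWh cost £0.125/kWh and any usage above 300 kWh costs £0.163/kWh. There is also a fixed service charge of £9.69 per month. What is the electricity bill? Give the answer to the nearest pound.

£75

Usage = 15.6 kWh/day × 30 days = 468 kWh
First 300 kWh × £0.125 = £37.50
Remaining 168 kWh × £0.163 = £27.38
Energy charge = £64.88; + service £9.69 = £74.57 ≈ £75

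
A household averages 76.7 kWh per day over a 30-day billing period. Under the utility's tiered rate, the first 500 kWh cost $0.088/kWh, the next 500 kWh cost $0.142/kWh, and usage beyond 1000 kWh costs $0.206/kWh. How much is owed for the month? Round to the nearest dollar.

Usage = 76.7 kWh/day × 30 days = 2301 kWh
First 500 kWh × $0.088 = $44.00
Next 500 kWh × $0.142 = $71.00
Remaining 1301 kWh × $0.206 = $268.01
Total = $383.01 ≈ $383

$383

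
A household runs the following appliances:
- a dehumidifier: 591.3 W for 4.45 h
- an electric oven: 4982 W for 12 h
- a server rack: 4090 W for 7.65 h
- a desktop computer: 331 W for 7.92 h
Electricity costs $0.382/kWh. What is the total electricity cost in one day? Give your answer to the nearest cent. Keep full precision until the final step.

$36.80

dehumidifier: 591.3 W × 4.45 h = 2,631 Wh = 2.631 kWh
electric oven: 4982 W × 12 h = 59,784 Wh = 59.78 kWh
server rack: 4090 W × 7.65 h = 31,288 Wh = 31.29 kWh
desktop computer: 331 W × 7.92 h = 2,622 Wh = 2.622 kWh
Total energy = 2.631 + 59.78 + 31.29 + 2.622 = 96.33 kWh
Cost = 96.33 kWh × $0.382 = $36.80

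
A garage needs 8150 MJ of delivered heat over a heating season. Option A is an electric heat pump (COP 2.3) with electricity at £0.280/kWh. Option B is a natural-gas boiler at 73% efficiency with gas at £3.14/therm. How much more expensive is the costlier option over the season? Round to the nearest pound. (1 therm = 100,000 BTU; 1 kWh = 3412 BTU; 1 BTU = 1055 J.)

£57

Heat load = 8150 MJ = 8,150,000,000 J / 1055 = 7,725,118 BTU
Gas: input = 7,725,118 / 0.73 = 10,582,354 BTU = 105.8 therm → 105.8 × £3.14 = £332.29
Heat pump: 7,725,118 BTU / 3412 = 2,264 kWh heat; / 2.3 = 984.4 kWh in → × £0.280 = £275.63
Difference = |£332.29 − £275.63| = £56.66 ≈ £57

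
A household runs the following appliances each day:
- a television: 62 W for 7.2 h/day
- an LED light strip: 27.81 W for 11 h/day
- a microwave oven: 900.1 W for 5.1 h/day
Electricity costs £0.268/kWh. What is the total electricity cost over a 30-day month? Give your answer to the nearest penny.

£42.96

television: 62 W × 7.2 h × 30 d = 13,392 Wh = 13.39 kWh
LED light strip: 27.81 W × 11 h × 30 d = 9,177 Wh = 9.177 kWh
microwave oven: 900.1 W × 5.1 h × 30 d = 137,715 Wh = 137.7 kWh
Total energy = 13.39 + 9.177 + 137.7 = 160.3 kWh
Cost = 160.3 kWh × £0.268 = £42.96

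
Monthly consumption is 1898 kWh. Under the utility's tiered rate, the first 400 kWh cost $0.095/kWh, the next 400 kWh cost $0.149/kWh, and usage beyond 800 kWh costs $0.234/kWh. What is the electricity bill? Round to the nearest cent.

$354.53

First 400 kWh × $0.095 = $38.00
Next 400 kWh × $0.149 = $59.60
Remaining 1098 kWh × $0.234 = $256.93
Total = $354.53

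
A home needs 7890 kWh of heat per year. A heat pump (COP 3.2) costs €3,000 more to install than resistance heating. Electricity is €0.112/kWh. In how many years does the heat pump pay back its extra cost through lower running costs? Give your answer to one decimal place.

4.9 years

Resistance: 7890 kWh × €0.112 = €883.68/yr
Heat pump: 7890 / 3.2 = 2466 kWh in → × €0.112 = €276.15/yr
Annual savings = €607.53
Payback = €3,000 / €607.53 = 4.94 years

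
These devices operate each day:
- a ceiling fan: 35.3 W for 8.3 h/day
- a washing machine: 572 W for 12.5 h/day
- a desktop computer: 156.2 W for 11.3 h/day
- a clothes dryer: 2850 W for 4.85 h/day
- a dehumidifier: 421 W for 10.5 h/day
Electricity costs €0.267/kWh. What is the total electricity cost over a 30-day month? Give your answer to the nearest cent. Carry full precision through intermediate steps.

ceiling fan: 35.3 W × 8.3 h × 30 d = 8,790 Wh = 8.79 kWh
washing machine: 572 W × 12.5 h × 30 d = 214,500 Wh = 214.5 kWh
desktop computer: 156.2 W × 11.3 h × 30 d = 52,952 Wh = 52.95 kWh
clothes dryer: 2850 W × 4.85 h × 30 d = 414,675 Wh = 414.7 kWh
dehumidifier: 421 W × 10.5 h × 30 d = 132,615 Wh = 132.6 kWh
Total energy = 8.79 + 214.5 + 52.95 + 414.7 + 132.6 = 823.5 kWh
Cost = 823.5 kWh × €0.267 = €219.88

€219.88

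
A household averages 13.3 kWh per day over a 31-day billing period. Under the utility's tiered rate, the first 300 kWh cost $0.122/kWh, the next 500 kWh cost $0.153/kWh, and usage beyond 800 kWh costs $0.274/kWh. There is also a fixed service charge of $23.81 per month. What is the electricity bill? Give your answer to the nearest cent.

$77.59

Usage = 13.3 kWh/day × 31 days = 412.3 kWh
First 300 kWh × $0.122 = $36.60
Next 112.3 kWh × $0.153 = $17.18
Remaining tier: 0 kWh (not reached)
Energy charge = $53.78; + service $23.81 = $77.59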